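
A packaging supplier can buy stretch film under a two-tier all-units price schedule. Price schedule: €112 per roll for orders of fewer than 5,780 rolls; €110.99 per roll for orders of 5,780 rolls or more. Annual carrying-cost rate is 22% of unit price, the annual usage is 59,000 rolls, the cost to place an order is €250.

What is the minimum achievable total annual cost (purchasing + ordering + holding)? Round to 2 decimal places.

H₁ = 22%×€112 = €24.6400;  H₂ = 22%×€110.99 = €24.4178
EOQ₁ = √(2×59,000×250/24.6400) = 1,094.18  (< 5,780, feasible at tier 1)
EOQ₂ = √(2×59,000×250/24.4178) = 1,099.15  (< 5,780 → use Q = 5,780 at tier-2 price)
TC(tier 1 (EOQ₁), Q≈1,094.2) = €6,634,960.71
TC(tier 2, Q≈5,780.0) = €6,621,529.35
Minimum at tier 2: €6,621,529.35

€6,621,529.35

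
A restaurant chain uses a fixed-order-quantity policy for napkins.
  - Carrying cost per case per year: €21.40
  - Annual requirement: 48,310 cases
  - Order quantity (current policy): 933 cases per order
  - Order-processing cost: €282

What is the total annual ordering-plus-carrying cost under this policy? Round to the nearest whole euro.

€24,585

Annual ordering cost = (D/Q)·S = (48,310/933) × 282 = €14,601.74
Annual holding cost  = (Q/2)·H = (933/2) × 21.4 = €9,983.10
Total = €14,601.74 + €9,983.10 = €24,584.84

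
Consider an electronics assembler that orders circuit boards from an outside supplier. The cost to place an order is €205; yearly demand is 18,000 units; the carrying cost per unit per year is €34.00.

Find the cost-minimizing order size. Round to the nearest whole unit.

466 units

Optimal lot size Q* = (2 × 18,000 × €205 / €34)^½ ≈ 465.90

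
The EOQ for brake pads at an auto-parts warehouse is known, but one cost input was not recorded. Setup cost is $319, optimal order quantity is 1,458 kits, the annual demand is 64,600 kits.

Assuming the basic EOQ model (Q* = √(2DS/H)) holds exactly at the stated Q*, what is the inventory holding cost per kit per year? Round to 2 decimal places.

$19.39

From Q* = √(2DS/H) ⇒ Q*² = 2DS/H.
H = 2DS / Q² = 2 × 64,600 × 319 / 1,458² = 19.3882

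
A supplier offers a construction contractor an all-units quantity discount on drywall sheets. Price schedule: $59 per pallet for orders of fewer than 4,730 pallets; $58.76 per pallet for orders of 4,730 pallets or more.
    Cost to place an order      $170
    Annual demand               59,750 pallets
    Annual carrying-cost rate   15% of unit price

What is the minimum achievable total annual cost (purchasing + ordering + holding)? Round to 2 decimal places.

$3,533,902.57

H₁ = 15%×$59 = $8.8500;  H₂ = 15%×$58.76 = $8.8140
EOQ₁ = √(2×59,750×170/8.8500) = 1,515.08  (< 4,730, feasible at tier 1)
EOQ₂ = √(2×59,750×170/8.8140) = 1,518.18  (< 4,730 → use Q = 4,730 at tier-2 price)
TC(tier 1 (EOQ₁), Q≈1,515.1) = $3,538,658.50
TC(tier 2, Q≈4,730.0) = $3,533,902.57
Minimum at tier 2: $3,533,902.57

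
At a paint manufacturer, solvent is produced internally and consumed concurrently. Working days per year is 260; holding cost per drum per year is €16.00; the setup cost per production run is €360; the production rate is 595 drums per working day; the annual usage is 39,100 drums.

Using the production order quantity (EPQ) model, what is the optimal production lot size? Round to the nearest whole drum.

1,534 drums

Daily demand d = 39,100/260 = 150.385; p = 595; 1 − d/p = 0.74725
EPQ = √(2DS / (H(1 − d/p)))
    = √(2 × 39,100 × 360 / (16 × 0.74725)) ≈ 1,534.48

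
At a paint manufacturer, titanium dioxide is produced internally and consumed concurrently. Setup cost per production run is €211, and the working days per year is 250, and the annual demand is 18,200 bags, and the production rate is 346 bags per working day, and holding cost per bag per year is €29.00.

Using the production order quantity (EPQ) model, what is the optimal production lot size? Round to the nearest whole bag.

579 bags

Daily demand d = 18,200/250 = 72.800; p = 346; 1 − d/p = 0.78960
EPQ = √(2DS / (H(1 − d/p)))
    = √(2 × 18,200 × 211 / (29 × 0.78960)) ≈ 579.15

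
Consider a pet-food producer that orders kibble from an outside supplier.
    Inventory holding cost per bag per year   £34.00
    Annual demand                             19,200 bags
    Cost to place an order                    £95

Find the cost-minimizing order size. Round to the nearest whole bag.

328 bags

Optimal lot size Q* = (2 × 19,200 × £95 / £34)^½ ≈ 327.56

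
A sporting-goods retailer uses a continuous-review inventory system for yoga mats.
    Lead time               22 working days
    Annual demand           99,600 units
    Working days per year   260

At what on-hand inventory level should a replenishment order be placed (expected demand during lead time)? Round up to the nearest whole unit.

8,428 units

Daily demand d = 99,600 / 260 = 383.077 units/day
Demand during lead time = 383.077 × 22 = 8,427.69
Reorder point = 8,427.69 → round up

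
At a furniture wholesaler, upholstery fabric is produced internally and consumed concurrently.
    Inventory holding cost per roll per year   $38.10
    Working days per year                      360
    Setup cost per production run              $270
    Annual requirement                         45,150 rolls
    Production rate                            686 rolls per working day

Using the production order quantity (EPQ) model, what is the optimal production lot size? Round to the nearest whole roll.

d = 45,150/360 = 125.4167 rolls/day;  effective holding cost H(1 − d/p) = 38.1·(1 − 125.4167/686) = 31.13444
Q* = √(2DS / H_eff) = √(2·45,150·270 / 31.13444) ≈ 884.92

885 rolls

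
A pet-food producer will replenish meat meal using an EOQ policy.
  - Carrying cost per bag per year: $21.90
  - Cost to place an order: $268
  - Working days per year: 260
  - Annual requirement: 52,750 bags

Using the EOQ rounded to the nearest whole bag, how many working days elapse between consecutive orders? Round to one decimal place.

5.6 days

2DS/H = 2·52,750·268/21.9 = 1,291,050.23
EOQ = √1,291,050.23 ≈ 1,136.24 → Q = 1,136 bags
Days between orders = 260 / (D/Q) = 260 / 46.435 ≈ 5.599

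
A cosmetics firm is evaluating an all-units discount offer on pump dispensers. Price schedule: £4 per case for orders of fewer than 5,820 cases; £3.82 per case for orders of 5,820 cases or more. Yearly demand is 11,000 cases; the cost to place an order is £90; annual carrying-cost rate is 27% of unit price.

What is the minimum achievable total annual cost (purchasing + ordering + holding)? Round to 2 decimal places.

H₁ = 27%×£4 = £1.0800;  H₂ = 27%×£3.82 = £1.0314
EOQ₁ = √(2×11,000×90/1.0800) = 1,354.01  (< 5,820, feasible at tier 1)
EOQ₂ = √(2×11,000×90/1.0314) = 1,385.54  (< 5,820 → use Q = 5,820 at tier-2 price)
TC(tier 1 (EOQ₁), Q≈1,354.0) = £45,462.33
TC(tier 2, Q≈5,820.0) = £45,191.48
Minimum at tier 2: £45,191.48

£45,191.48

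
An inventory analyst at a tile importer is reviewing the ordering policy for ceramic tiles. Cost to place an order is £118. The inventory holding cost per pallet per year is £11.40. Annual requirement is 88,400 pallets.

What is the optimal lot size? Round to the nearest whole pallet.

Q* = √(2·D·S / H) = √(2·88,400·118 / 11.4) = √1,830,035.1 ≈ 1,352.79

1,353 pallets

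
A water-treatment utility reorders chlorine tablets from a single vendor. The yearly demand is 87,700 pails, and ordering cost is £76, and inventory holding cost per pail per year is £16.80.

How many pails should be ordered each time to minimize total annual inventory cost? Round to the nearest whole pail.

Q* = √(2·D·S / H) = √(2·87,700·76 / 16.8) = √793,476.2 ≈ 890.77

891 pails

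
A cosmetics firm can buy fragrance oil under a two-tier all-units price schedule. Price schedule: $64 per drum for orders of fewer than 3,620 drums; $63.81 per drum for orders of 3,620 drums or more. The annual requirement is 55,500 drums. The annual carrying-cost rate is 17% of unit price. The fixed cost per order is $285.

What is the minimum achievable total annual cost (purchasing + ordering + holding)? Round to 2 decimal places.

$3,565,458.81

H₁ = 17%×$64 = $10.8800;  H₂ = 17%×$63.81 = $10.8477
EOQ₁ = √(2×55,500×285/10.8800) = 1,705.18  (< 3,620, feasible at tier 1)
EOQ₂ = √(2×55,500×285/10.8477) = 1,707.71  (< 3,620 → use Q = 3,620 at tier-2 price)
TC(tier 1 (EOQ₁), Q≈1,705.2) = $3,570,552.33
TC(tier 2, Q≈3,620.0) = $3,565,458.81
Minimum at tier 2: $3,565,458.81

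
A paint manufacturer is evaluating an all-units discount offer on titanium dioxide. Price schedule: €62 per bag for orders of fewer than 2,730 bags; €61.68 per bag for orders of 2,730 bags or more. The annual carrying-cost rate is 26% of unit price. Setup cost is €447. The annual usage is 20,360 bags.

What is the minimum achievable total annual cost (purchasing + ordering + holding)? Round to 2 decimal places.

€1,279,449.32

H₁ = 26%×€62 = €16.1200;  H₂ = 26%×€61.68 = €16.0368
EOQ₁ = √(2×20,360×447/16.1200) = 1,062.61  (< 2,730, feasible at tier 1)
EOQ₂ = √(2×20,360×447/16.0368) = 1,065.37  (< 2,730 → use Q = 2,730 at tier-2 price)
TC(tier 1 (EOQ₁), Q≈1,062.6) = €1,279,449.32
TC(tier 2, Q≈2,730.0) = €1,281,028.70
Minimum at tier 1 (EOQ₁): €1,279,449.32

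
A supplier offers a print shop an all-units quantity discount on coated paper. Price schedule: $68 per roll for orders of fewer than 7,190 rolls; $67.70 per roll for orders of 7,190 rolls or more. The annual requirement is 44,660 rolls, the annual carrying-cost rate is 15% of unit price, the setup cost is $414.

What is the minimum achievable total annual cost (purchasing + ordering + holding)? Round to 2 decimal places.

H₁ = 15%×$68 = $10.2000;  H₂ = 15%×$67.70 = $10.1550
EOQ₁ = √(2×44,660×414/10.2000) = 1,904.03  (< 7,190, feasible at tier 1)
EOQ₂ = √(2×44,660×414/10.1550) = 1,908.25  (< 7,190 → use Q = 7,190 at tier-2 price)
TC(tier 1 (EOQ₁), Q≈1,904.0) = $3,056,301.14
TC(tier 2, Q≈7,190.0) = $3,062,560.75
Minimum at tier 1 (EOQ₁): $3,056,301.14

$3,056,301.14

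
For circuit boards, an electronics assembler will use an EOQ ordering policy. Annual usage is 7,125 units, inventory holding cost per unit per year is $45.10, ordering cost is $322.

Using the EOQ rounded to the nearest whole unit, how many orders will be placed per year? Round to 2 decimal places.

22.34 orders per year

2DS/H = 2·7,125·322/45.1 = 101,740.58
EOQ = √101,740.58 ≈ 318.97 → Q = 319
Orders per year = D/Q = 7,125 / 319 = 22.335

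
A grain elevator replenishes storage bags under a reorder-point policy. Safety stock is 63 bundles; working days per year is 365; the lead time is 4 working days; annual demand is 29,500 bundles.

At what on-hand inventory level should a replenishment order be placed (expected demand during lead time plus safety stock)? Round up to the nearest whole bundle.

387 bundles

Daily demand d = 29,500 / 365 = 80.822 bundles/day
Demand during lead time = 80.822 × 4 = 323.29
Reorder point = 323.29 + 63 = 386.29 → round up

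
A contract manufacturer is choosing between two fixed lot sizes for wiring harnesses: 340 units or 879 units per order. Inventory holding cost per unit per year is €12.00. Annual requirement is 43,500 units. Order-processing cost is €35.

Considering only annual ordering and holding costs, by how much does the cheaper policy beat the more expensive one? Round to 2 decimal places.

TC(Q) = (D/Q)S + (Q/2)H
TC(340) = (43,500/340)×35 + (340/2)×12 = €6,517.94
TC(879) = (43,500/879)×35 + (879/2)×12 = €7,006.08
|ΔTC| = |€6,517.94 − €7,006.08| = €488.14

€488.14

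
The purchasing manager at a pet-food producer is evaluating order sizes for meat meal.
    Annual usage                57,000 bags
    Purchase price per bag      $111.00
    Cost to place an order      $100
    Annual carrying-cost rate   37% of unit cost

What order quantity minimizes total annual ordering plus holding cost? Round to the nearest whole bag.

527 bags

H = i·C = 0.37 × $111 = $41.0700 per bag-year
2DS/H = 2·57,000·100/41.07 = 277,574.87
EOQ = √277,574.87 ≈ 526.85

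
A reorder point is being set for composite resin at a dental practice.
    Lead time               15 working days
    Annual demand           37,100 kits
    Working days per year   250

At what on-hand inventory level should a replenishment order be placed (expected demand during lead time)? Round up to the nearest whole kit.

Daily demand d = 37,100 / 250 = 148.400 kits/day
Demand during lead time = 148.400 × 15 = 2,226.00
Reorder point = 2,226.00 → round up

2,226 kits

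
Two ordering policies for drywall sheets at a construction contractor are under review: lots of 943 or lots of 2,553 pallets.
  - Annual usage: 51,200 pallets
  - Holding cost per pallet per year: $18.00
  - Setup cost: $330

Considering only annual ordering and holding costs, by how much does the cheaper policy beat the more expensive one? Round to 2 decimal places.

$3,190.81

For each Q, cost = (D/Q)·S + (Q/2)·H.
TC(943) = (51,200/943)×330 + (943/2)×18 = $26,404.29
TC(2,553) = (51,200/2,553)×330 + (2,553/2)×18 = $29,595.10
Cheaper: Q = 943.  Difference = $3,190.81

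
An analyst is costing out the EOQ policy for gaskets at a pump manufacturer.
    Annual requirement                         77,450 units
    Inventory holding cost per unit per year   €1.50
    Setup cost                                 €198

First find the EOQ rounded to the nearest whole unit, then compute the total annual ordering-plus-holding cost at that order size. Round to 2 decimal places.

Q* = √(2·D·S / H) = √(2·77,450·198 / 1.5) = √20,446,800.0 ≈ 4,521.81 → Q = 4,522 units
Orders/yr = 77,450/4,522 = 17.127; ordering cost = 17.127 × €198 = €3,391.22
Average inventory = 4,522/2 = 2261; holding cost = 2261 × €1.5 = €3,391.50
Total = €3,391.22 + €3,391.50 = €6,782.72

€6,782.72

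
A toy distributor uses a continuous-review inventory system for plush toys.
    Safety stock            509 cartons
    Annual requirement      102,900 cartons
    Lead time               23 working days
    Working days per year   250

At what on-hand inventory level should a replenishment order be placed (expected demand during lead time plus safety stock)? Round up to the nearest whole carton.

9,976 cartons

Daily demand d = 102,900 / 250 = 411.600 cartons/day
Demand during lead time = 411.600 × 23 = 9,466.80
Reorder point = 9,466.80 + 509 = 9,975.80 → round up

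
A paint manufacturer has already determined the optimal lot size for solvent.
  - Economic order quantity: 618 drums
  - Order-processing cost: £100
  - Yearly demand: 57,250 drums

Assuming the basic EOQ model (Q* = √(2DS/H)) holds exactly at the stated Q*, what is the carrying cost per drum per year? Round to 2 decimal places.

From Q* = √(2DS/H) ⇒ Q*² = 2DS/H.
H = 2DS / Q² = 2 × 57,250 × 100 / 618² = 29.9798

£29.98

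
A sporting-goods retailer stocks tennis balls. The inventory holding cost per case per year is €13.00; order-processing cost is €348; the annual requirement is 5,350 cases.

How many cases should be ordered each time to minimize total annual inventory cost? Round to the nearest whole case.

Q* = √(2·D·S / H) = √(2·5,350·348 / 13) = √286,430.8 ≈ 535.19

535 cases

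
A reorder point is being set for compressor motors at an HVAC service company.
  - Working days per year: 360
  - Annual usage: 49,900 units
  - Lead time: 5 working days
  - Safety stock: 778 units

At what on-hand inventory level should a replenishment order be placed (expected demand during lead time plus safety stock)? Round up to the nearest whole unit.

Daily demand d = 49,900 / 360 = 138.611 units/day
Demand during lead time = 138.611 × 5 = 693.06
Reorder point = 693.06 + 778 = 1,471.06 → round up

1,472 units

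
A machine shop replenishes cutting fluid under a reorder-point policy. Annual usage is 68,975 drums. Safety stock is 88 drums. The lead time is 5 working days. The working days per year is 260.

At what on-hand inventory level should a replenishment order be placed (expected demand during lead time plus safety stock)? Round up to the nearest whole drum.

Daily demand d = 68,975 / 260 = 265.288 drums/day
Demand during lead time = 265.288 × 5 = 1,326.44
Reorder point = 1,326.44 + 88 = 1,414.44 → round up

1,415 drums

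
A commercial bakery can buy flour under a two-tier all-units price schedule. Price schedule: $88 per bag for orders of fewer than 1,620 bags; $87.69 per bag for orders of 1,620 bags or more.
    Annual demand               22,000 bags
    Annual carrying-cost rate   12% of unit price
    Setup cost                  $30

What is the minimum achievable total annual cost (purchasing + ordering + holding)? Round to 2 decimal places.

H₁ = 12%×$88 = $10.5600;  H₂ = 12%×$87.69 = $10.5228
EOQ₁ = √(2×22,000×30/10.5600) = 353.55  (< 1,620, feasible at tier 1)
EOQ₂ = √(2×22,000×30/10.5228) = 354.18  (< 1,620 → use Q = 1,620 at tier-2 price)
TC(tier 1 (EOQ₁), Q≈353.6) = $1,939,733.52
TC(tier 2, Q≈1,620.0) = $1,938,110.88
Minimum at tier 2: $1,938,110.88

$1,938,110.88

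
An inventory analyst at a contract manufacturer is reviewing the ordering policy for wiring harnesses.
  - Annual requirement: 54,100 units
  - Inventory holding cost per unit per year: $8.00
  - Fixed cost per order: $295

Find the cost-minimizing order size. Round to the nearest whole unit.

1,997 units

Q* = √(2·D·S / H) = √(2·54,100·295 / 8) = √3,989,875.0 ≈ 1,997.47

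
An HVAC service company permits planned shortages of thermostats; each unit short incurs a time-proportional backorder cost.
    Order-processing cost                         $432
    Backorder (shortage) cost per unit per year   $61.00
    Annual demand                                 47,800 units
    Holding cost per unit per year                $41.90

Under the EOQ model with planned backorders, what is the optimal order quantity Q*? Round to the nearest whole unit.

Basic EOQ = √(2·47,800·432/41.9) = 992.805
Backorder adjustment √((H+b)/b) = √((41.9+61)/61) = 1.2988
Q* = 992.805 × 1.2988 ≈ 1,289.46

1,289 units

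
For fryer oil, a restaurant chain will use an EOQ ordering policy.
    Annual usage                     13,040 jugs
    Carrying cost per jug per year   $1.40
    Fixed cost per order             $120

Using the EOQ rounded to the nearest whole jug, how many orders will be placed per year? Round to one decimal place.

Optimal lot size Q* = (2 × 13,040 × $120 / $1.4)^½ ≈ 1,495.13 → Q = 1,495
N = D/Q = 13,040/1,495 ≈ 8.722 orders/yr

8.7 orders per year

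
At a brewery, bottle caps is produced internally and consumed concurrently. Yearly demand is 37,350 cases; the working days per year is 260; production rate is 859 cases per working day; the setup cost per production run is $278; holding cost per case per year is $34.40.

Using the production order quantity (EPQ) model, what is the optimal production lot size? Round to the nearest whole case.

851 cases

d = 37,350/260 = 143.6538 cases/day;  effective holding cost H(1 − d/p) = 34.4·(1 − 143.6538/859) = 28.64716
Q* = √(2DS / H_eff) = √(2·37,350·278 / 28.64716) ≈ 851.42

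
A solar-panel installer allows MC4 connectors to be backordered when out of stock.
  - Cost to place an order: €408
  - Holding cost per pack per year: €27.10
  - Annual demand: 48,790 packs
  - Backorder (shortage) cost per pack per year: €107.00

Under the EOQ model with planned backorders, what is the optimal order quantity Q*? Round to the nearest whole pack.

Basic EOQ = √(2·48,790·408/27.1) = 1,212.065
Backorder adjustment √((H+b)/b) = √((27.1+107)/107) = 1.1195
Q* = 1,212.065 × 1.1195 ≈ 1,356.90

1,357 packs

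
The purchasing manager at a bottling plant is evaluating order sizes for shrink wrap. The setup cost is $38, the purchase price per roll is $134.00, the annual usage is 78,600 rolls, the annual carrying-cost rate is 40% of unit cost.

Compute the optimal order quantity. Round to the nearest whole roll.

Carrying cost H = $134 × 40% = $53.6000/roll/yr
2DS/H = 2·78,600·38/53.6 = 111,447.76
EOQ = √111,447.76 ≈ 333.84

334 rolls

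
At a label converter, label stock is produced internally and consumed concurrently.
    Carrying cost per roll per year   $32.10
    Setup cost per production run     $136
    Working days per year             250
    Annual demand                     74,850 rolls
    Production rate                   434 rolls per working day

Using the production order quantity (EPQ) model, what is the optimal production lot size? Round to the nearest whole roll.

1,430 rolls

Daily demand d = 74,850/250 = 299.400; p = 434; 1 − d/p = 0.31014
EPQ = √(2DS / (H(1 − d/p)))
    = √(2 × 74,850 × 136 / (32.1 × 0.31014)) ≈ 1,430.05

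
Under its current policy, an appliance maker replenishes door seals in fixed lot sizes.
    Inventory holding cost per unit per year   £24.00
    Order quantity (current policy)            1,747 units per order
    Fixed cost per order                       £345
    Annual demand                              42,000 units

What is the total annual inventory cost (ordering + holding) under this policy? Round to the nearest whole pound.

£29,258

Annual ordering cost = (D/Q)·S = (42,000/1,747) × 345 = £8,294.22
Annual holding cost  = (Q/2)·H = (1,747/2) × 24 = £20,964.00
Total = £8,294.22 + £20,964.00 = £29,258.22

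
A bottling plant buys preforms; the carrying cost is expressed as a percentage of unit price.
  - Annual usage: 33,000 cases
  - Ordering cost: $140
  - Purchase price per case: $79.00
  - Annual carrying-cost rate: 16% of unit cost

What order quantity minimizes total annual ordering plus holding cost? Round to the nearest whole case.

Carrying cost H = $79 × 16% = $12.6400/case/yr
Optimal lot size Q* = (2 × 33,000 × $140 / $12.64)^½ ≈ 854.99

855 cases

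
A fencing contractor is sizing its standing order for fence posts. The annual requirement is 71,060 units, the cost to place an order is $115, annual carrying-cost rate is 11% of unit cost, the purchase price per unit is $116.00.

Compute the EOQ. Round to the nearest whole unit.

1,132 units

H = i·C = 0.11 × $116 = $12.7600 per unit-year
Q* = √(2·D·S / H) = √(2·71,060·115 / 12.76) = √1,280,862.1 ≈ 1,131.75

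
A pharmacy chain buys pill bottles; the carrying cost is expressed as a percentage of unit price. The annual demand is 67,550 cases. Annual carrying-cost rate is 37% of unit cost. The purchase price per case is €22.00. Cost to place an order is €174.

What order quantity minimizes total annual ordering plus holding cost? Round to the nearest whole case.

Carrying cost H = €22 × 37% = €8.1400/case/yr
EOQ = √(2DS/H) = √(2 × 67,550 × 174 / 8.14)
    = √(2,887,886.98) ≈ 1,699.38

1,699 cases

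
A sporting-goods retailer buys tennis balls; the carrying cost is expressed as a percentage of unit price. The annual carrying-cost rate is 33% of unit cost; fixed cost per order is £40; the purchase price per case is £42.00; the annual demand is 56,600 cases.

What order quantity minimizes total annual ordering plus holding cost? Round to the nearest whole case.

572 cases

Holding cost per case per year: H = 33% × £42 = £13.8600
2DS/H = 2·56,600·40/13.86 = 326,695.53
EOQ = √326,695.53 ≈ 571.57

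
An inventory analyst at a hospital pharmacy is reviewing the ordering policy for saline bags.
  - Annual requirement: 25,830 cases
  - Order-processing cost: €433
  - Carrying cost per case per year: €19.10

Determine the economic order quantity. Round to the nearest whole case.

1,082 cases

Q* = √(2·D·S / H) = √(2·25,830·433 / 19.1) = √1,171,140.3 ≈ 1,082.19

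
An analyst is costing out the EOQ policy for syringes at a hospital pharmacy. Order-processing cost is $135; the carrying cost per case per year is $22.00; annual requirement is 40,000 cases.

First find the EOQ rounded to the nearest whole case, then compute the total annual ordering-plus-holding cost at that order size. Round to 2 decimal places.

$15,414.28

Q* = √(2·D·S / H) = √(2·40,000·135 / 22) = √490,909.1 ≈ 700.65 → Q = 701 cases
Orders/yr = 40,000/701 = 57.061; ordering cost = 57.061 × $135 = $7,703.28
Average inventory = 701/2 = 350.5; holding cost = 350.5 × $22 = $7,711.00
Total = $7,703.28 + $7,711.00 = $15,414.28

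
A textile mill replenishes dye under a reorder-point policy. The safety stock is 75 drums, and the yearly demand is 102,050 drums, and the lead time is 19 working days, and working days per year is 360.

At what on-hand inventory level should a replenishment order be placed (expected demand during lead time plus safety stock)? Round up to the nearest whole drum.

5,461 drums

Daily demand d = 102,050 / 360 = 283.472 drums/day
Demand during lead time = 283.472 × 19 = 5,385.97
Reorder point = 5,385.97 + 75 = 5,460.97 → round up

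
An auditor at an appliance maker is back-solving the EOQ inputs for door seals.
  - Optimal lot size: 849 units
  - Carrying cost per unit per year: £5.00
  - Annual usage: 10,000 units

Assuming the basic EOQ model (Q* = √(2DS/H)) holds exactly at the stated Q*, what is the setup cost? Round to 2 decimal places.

£180.20

EOQ relation: Q² = 2DS/H, so rearrange for the unknown.
S = Q²H / (2D) = 849² × 5 / (2 × 10,000) = 180.2003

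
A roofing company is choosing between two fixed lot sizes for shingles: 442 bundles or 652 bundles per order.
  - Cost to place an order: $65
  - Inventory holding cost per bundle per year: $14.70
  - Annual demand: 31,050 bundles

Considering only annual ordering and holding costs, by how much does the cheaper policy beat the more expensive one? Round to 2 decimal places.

$72.80

Annual cost at Q: ordering D·S/Q plus holding Q·H/2.
TC(442) = (31,050/442)×65 + (442/2)×14.7 = $7,814.88
TC(652) = (31,050/652)×65 + (652/2)×14.7 = $7,887.68
|ΔTC| = |$7,814.88 − $7,887.68| = $72.80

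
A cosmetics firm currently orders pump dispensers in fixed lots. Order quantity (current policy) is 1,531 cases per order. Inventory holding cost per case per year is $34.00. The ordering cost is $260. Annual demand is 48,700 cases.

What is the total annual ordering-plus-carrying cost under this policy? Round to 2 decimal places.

$34,297.41

Orders/yr = 48,700/1,531 = 31.809; ordering cost = 31.809 × $260 = $8,270.41
Average inventory = 1,531/2 = 765.5; holding cost = 765.5 × $34 = $26,027.00
Total = $8,270.41 + $26,027.00 = $34,297.41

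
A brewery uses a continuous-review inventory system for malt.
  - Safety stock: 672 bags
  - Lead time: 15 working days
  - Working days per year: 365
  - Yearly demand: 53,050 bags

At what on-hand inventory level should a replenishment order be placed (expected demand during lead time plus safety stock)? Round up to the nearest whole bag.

Daily demand d = 53,050 / 365 = 145.342 bags/day
Demand during lead time = 145.342 × 15 = 2,180.14
Reorder point = 2,180.14 + 672 = 2,852.14 → round up

2,853 bags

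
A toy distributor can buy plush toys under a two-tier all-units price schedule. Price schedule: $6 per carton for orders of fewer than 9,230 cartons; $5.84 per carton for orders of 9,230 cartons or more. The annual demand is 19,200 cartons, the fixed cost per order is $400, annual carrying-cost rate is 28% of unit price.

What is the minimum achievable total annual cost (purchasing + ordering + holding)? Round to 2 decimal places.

$120,279.84

H₁ = 28%×$6 = $1.6800;  H₂ = 28%×$5.84 = $1.6352
EOQ₁ = √(2×19,200×400/1.6800) = 3,023.72  (< 9,230, feasible at tier 1)
EOQ₂ = √(2×19,200×400/1.6352) = 3,064.86  (< 9,230 → use Q = 9,230 at tier-2 price)
TC(tier 1 (EOQ₁), Q≈3,023.7) = $120,279.84
TC(tier 2, Q≈9,230.0) = $120,506.52
Minimum at tier 1 (EOQ₁): $120,279.84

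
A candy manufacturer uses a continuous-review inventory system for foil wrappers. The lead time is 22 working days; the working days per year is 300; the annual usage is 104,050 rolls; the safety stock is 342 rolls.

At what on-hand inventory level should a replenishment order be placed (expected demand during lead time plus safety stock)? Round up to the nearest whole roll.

7,973 rolls

Daily demand d = 104,050 / 300 = 346.833 rolls/day
Demand during lead time = 346.833 × 22 = 7,630.33
Reorder point = 7,630.33 + 342 = 7,972.33 → round up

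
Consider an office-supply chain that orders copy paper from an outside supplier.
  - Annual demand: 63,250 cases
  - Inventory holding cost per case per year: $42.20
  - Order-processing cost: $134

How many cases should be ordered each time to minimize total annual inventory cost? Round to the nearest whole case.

634 cases

Q* = √(2·D·S / H) = √(2·63,250·134 / 42.2) = √401,682.5 ≈ 633.78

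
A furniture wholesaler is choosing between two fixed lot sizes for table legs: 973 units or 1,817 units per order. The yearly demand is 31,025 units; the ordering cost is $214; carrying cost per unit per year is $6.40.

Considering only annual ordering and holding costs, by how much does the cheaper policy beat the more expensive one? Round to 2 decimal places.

For each Q, cost = (D/Q)·S + (Q/2)·H.
TC(973) = (31,025/973)×214 + (973/2)×6.4 = $9,937.19
TC(1,817) = (31,025/1,817)×214 + (1,817/2)×6.4 = $9,468.42
Cheaper: Q = 1,817.  Difference = $468.77

$468.77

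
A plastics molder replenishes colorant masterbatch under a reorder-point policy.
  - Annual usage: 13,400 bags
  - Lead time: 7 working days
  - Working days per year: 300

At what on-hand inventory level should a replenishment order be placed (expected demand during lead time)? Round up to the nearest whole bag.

Daily demand d = 13,400 / 300 = 44.667 bags/day
Demand during lead time = 44.667 × 7 = 312.67
Reorder point = 312.67 → round up

313 bags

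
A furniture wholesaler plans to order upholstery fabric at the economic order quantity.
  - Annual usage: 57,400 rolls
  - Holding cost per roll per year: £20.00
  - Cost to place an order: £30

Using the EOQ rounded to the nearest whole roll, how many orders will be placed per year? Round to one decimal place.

138.3 orders per year

Q* = √(2·D·S / H) = √(2·57,400·30 / 20) = √172,200.0 ≈ 414.97 → Q = 415
N = D/Q = 57,400/415 ≈ 138.313 orders/yr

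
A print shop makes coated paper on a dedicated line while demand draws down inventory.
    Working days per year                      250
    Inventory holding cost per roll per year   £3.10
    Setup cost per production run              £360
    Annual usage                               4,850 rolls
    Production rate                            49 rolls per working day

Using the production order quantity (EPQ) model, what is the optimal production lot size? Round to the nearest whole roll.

1,366 rolls

d = 4,850/250 = 19.4000 rolls/day;  effective holding cost H(1 − d/p) = 3.1·(1 − 19.4000/49) = 1.87265
Q* = √(2DS / H_eff) = √(2·4,850·360 / 1.87265) ≈ 1,365.55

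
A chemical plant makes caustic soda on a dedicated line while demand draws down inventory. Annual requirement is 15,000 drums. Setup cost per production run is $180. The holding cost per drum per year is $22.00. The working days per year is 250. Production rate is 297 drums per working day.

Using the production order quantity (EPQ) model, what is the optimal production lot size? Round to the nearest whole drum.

555 drums

d = 15,000/250 = 60.0000 drums/day;  effective holding cost H(1 − d/p) = 22·(1 − 60.0000/297) = 17.55556
Q* = √(2DS / H_eff) = √(2·15,000·180 / 17.55556) ≈ 554.61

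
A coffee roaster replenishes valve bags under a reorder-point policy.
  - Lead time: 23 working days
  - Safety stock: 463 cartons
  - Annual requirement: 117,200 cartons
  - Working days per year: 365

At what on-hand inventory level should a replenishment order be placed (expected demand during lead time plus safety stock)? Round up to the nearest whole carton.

7,849 cartons

Daily demand d = 117,200 / 365 = 321.096 cartons/day
Demand during lead time = 321.096 × 23 = 7,385.21
Reorder point = 7,385.21 + 463 = 7,848.21 → round up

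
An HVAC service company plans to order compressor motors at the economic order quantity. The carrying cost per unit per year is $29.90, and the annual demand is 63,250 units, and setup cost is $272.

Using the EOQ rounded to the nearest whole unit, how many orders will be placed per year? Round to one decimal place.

58.9 orders per year

EOQ = √(2DS/H) = √(2 × 63,250 × 272 / 29.9)
    = √(1,150,769.23) ≈ 1,072.74 → Q = 1,073
N = D/Q = 63,250/1,073 ≈ 58.947 orders/yr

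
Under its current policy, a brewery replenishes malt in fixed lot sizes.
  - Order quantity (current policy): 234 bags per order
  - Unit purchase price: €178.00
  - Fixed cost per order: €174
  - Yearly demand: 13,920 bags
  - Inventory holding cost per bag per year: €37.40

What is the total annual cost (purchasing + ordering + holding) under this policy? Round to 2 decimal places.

€2,492,486.57

Orders/yr = 13,920/234 = 59.487; ordering cost = 59.487 × €174 = €10,350.77
Average inventory = 234/2 = 117; holding cost = 117 × €37.4 = €4,375.80
Purchase cost = D·C = 13,920 × 178 = €2,477,760.00
Total = €10,350.77 + €4,375.80 + €2,477,760.00 = €2,492,486.57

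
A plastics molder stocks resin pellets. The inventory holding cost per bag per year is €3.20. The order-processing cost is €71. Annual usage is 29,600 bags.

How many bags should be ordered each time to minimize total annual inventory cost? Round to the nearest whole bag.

1,146 bags

2DS/H = 2·29,600·71/3.2 = 1,313,500.00
EOQ = √1,313,500.00 ≈ 1,146.08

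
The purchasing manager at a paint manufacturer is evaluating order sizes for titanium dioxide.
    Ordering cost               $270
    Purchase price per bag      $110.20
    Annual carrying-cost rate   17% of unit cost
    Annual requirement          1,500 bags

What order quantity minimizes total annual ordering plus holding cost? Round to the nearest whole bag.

208 bags

Holding cost per bag per year: H = 17% × $110.2 = $18.7340
EOQ = √(2DS/H) = √(2 × 1,500 × 270 / 18.734)
    = √(43,236.90) ≈ 207.93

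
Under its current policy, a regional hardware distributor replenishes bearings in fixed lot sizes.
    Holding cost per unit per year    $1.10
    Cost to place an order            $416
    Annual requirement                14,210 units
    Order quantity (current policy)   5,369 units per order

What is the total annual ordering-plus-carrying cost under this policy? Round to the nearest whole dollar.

$4,054

Orders/yr = 14,210/5,369 = 2.647; ordering cost = 2.647 × $416 = $1,101.02
Average inventory = 5,369/2 = 2684.5; holding cost = 2684.5 × $1.1 = $2,952.95
Total = $1,101.02 + $2,952.95 = $4,053.97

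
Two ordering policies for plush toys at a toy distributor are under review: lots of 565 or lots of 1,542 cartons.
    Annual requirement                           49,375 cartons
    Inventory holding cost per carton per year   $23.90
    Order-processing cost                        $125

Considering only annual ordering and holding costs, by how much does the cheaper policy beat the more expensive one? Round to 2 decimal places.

$4,753.99

Annual cost at Q: ordering D·S/Q plus holding Q·H/2.
TC(565) = (49,375/565)×125 + (565/2)×23.9 = $17,675.42
TC(1,542) = (49,375/1,542)×125 + (1,542/2)×23.9 = $22,429.41
Cheaper: Q = 565.  Difference = $4,753.99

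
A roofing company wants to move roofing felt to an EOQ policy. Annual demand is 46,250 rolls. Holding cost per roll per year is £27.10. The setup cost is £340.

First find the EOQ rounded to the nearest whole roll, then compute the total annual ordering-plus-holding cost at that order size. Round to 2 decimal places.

£29,194.09

Optimal lot size Q* = (2 × 46,250 × £340 / £27.1)^½ ≈ 1,077.27 → Q = 1,077 rolls
Ordering: D/Q × S = 46,250/1,077 × £340 = £14,600.74
Holding:  Q/2 × H = 1,077/2 × £27.1 = £14,593.35
Total = £14,600.74 + £14,593.35 = £29,194.09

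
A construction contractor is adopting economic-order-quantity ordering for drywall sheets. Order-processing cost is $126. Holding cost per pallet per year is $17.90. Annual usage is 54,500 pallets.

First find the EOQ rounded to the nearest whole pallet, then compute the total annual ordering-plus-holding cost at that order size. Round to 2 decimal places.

$15,679.24

2DS/H = 2·54,500·126/17.9 = 767,262.57
EOQ = √767,262.57 ≈ 875.94 → Q = 876 pallets
Orders/yr = 54,500/876 = 62.215; ordering cost = 62.215 × $126 = $7,839.04
Average inventory = 876/2 = 438; holding cost = 438 × $17.9 = $7,840.20
Total = $7,839.04 + $7,840.20 = $15,679.24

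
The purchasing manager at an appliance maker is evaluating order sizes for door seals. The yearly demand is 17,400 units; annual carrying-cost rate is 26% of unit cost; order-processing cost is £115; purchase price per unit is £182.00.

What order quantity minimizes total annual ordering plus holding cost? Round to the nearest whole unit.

291 units

Carrying cost H = £182 × 26% = £47.3200/unit/yr
2DS/H = 2·17,400·115/47.32 = 84,573.12
EOQ = √84,573.12 ≈ 290.81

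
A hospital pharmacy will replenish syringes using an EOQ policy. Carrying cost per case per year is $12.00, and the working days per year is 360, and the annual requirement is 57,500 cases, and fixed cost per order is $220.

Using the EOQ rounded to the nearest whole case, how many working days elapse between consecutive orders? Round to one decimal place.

9.1 days

Optimal lot size Q* = (2 × 57,500 × $220 / $12)^½ ≈ 1,452.01 → Q = 1,452 cases
T = Q/D × 360 days = 1,452/57,500 × 360 = 9.091 days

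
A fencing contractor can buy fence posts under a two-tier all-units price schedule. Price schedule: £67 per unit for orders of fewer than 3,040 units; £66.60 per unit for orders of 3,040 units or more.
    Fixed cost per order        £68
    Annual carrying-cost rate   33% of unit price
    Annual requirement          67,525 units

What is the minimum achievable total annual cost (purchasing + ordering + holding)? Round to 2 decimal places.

£4,532,081.99

H₁ = 33%×£67 = £22.1100;  H₂ = 33%×£66.60 = £21.9780
EOQ₁ = √(2×67,525×68/22.1100) = 644.48  (< 3,040, feasible at tier 1)
EOQ₂ = √(2×67,525×68/21.9780) = 646.41  (< 3,040 → use Q = 3,040 at tier-2 price)
TC(tier 1 (EOQ₁), Q≈644.5) = £4,538,424.39
TC(tier 2, Q≈3,040.0) = £4,532,081.99
Minimum at tier 2: £4,532,081.99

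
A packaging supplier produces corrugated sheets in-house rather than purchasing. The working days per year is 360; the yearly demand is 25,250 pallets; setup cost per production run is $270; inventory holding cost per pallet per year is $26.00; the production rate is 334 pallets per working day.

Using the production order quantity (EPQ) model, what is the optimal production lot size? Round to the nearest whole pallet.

d = 25,250/360 = 70.1389 pallets/day;  effective holding cost H(1 − d/p) = 26·(1 − 70.1389/334) = 20.54009
Q* = √(2DS / H_eff) = √(2·25,250·270 / 20.54009) ≈ 814.75

815 pallets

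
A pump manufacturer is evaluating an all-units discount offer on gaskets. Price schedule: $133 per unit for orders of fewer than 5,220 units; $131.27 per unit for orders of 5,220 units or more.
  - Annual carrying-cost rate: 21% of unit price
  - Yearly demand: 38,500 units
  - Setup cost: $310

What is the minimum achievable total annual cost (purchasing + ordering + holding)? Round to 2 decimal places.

H₁ = 21%×$133 = $27.9300;  H₂ = 21%×$131.27 = $27.5667
EOQ₁ = √(2×38,500×310/27.9300) = 924.47  (< 5,220, feasible at tier 1)
EOQ₂ = √(2×38,500×310/27.5667) = 930.54  (< 5,220 → use Q = 5,220 at tier-2 price)
TC(tier 1 (EOQ₁), Q≈924.5) = $5,146,320.32
TC(tier 2, Q≈5,220.0) = $5,128,130.49
Minimum at tier 2: $5,128,130.49

$5,128,130.49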